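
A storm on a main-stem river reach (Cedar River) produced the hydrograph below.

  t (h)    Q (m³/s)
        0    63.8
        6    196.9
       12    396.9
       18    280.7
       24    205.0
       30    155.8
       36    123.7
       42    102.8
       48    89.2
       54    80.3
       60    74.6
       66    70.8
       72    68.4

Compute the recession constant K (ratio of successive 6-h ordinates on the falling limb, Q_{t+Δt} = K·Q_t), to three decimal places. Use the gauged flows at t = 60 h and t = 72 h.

K ≈ 0.958

Using the recession-limb readings at t = 60 h and t = 72 h: Q falls from 74.6 to 68.4 m³/s over 2 intervals.
K = (Q₂/Q₁)^(1/2) = (68.4/74.6)^(1/2) = 0.958.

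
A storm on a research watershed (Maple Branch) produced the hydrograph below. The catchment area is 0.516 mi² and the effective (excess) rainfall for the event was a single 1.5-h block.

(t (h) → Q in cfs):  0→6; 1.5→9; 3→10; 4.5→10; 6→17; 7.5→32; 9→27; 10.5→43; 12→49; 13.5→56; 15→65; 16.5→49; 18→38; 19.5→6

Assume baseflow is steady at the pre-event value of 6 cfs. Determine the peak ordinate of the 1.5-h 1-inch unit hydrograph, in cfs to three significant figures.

Direct runoff: 0.0, 3.0, 4.0, 4.0, 11.0, 26.0, 21.0, 37.0, 43.0, 50.0, 59.0, 43.0, 32.0, 0.0 cfs; ΣQ_DR = 333.0 cfs, peak = 59.0 cfs.
Runoff depth d = ΣQ_DR·Δt / A = 333.0 × 5400 / (0.516 mi²) = 1.500 in.
The 1-inch UH is the DRH scaled by (1 in)/d, so U_p = 59.0 × 1/1.500 = 39.3 cfs.

U_p ≈ 39.3 cfs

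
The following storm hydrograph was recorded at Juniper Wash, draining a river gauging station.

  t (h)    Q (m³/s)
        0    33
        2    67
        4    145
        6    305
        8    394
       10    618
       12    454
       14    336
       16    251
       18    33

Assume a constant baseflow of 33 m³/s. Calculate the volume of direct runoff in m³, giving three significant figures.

Direct-runoff ordinates (Q − Q_b): 0.0, 34.0, 112.0, 272.0, 361.0, 585.0, 421.0, 303.0, 218.0, 0.0 m³/s.
ΣQ_DR = 2306 m³/s.
With Δt = 2 h = 7200 s, V = ΣQ_DR · Δt = 2306 × 7200 = 1.66 × 10^7 m³.

V ≈ 1.66 × 10^7 m³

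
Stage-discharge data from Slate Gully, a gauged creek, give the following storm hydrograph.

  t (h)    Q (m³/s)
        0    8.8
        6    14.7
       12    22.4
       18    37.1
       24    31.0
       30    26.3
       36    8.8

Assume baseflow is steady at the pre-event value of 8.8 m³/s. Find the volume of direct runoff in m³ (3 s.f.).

V ≈ 1.89 × 10^6 m³

Direct-runoff ordinates (Q − Q_b): 0.0, 5.9, 13.6, 28.3, 22.2, 17.5, 0.0 m³/s.
ΣQ_DR = 87.50 m³/s.
With Δt = 6 h = 21600 s, V = ΣQ_DR · Δt = 87.50 × 21600 = 1.89 × 10^6 m³.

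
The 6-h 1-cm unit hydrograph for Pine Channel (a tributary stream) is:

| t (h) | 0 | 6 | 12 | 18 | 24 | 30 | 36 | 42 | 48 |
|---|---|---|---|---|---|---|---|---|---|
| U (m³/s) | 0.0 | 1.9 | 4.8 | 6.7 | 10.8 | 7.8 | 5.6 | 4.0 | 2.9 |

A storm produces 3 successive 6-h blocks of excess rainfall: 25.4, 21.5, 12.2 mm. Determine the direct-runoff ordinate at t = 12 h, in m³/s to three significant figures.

By discrete convolution, Q_j = Σ (P_i / 10 mm) · U_{j−i}.
At t = 12 h (j=2): Q = (25.4/10)·4.8 + (21.5/10)·1.9 + (12.2/10)·0.0 = 16.3 m³/s.

Q ≈ 16.3 m³/s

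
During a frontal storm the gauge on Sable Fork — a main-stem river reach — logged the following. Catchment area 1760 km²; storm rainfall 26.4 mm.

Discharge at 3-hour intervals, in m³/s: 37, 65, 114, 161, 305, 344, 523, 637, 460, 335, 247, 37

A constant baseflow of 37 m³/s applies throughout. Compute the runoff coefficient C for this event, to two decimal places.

C ≈ 0.66

ΣQ_DR = 2821 m³/s; V = ΣQ_DR·Δt = 3.047 × 10^7 m³.
Runoff depth d = V / A = 17.31 mm.
C = d / P = 17.31 / 26.4 = 0.66.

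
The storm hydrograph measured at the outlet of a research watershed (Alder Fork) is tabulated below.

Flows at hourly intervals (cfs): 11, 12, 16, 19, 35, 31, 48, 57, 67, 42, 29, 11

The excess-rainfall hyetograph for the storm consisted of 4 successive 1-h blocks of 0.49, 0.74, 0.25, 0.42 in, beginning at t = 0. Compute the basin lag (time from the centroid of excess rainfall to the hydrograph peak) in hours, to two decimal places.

Centroid of excess rainfall: t_c = Σ P_i·t̄_i / ΣP_i = 1.8158 h (block centres at 0.5, 1.5, 2.5, 3.5 h).
Hydrograph peak occurs at t = 8 h, so basin lag t_L = 8 − 1.8158 = 6.18 h.

t_L ≈ 6.18 h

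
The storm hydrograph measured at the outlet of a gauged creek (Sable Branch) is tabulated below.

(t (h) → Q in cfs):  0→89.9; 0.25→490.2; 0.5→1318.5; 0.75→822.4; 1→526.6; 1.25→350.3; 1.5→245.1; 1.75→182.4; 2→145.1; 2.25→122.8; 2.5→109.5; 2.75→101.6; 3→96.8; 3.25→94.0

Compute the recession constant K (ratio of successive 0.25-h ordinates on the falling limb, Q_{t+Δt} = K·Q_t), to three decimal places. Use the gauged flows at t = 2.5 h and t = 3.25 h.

K ≈ 0.950

Using the recession-limb readings at t = 2.5 h and t = 3.25 h: Q falls from 109.5 to 94.0 cfs over 3 intervals.
K = (Q₂/Q₁)^(1/3) = (94.0/109.5)^(1/3) = 0.950.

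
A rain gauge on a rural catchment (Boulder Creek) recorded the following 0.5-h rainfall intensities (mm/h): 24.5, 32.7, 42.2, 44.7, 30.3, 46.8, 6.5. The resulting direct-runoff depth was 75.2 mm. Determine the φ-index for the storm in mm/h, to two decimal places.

φ ≈ 11.80 mm/h

Only the 6 blocks with intensity above φ contribute runoff: 24.5, 32.7, 42.2, 44.7, 30.3, 46.8 mm/h.
Σ(I−φ)·Δt = d  ⇒  (24.5+32.7+42.2+44.7+30.3+46.8 − 6φ)·0.5 = 75.2
φ = (221.2 − 75.2/0.5) / 6 = 11.80 mm/h.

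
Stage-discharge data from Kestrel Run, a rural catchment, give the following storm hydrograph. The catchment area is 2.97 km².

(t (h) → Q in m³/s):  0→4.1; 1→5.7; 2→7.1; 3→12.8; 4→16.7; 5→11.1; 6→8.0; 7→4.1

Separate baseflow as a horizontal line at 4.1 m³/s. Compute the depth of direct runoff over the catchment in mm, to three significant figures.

d ≈ 44.6 mm

Direct runoff: 0.0, 1.6, 3.0, 8.7, 12.6, 7.0, 3.9, 0.0 m³/s; ΣQ_DR = 36.80 m³/s.
V = ΣQ_DR · Δt = 36.80 × 3600 s = 1.325 × 10^5 m³.
Over A = 2.97 km², depth = V / A = 44.6 mm.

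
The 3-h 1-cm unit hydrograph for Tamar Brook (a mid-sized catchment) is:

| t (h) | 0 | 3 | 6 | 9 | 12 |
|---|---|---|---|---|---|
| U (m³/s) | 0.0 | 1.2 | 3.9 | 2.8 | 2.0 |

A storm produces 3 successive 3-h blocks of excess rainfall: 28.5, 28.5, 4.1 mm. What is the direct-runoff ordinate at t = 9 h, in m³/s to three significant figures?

Q ≈ 19.6 m³/s

By discrete convolution, Q_j = Σ (P_i / 10 mm) · U_{j−i}.
At t = 9 h (j=3): Q = (28.5/10)·2.8 + (28.5/10)·3.9 + (4.1/10)·1.2 = 19.6 m³/s.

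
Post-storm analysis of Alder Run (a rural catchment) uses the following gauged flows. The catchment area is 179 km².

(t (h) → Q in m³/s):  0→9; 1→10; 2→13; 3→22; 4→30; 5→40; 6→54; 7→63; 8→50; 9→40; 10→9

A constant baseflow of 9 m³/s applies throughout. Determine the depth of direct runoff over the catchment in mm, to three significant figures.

Direct runoff: 0.0, 1.0, 4.0, 13.0, 21.0, 31.0, 45.0, 54.0, 41.0, 31.0, 0.0 m³/s; ΣQ_DR = 241.0 m³/s.
V = ΣQ_DR · Δt = 241.0 × 3600 s = 8.676 × 10^5 m³.
Over A = 179 km², depth = V / A = 4.85 mm.

d ≈ 4.85 mm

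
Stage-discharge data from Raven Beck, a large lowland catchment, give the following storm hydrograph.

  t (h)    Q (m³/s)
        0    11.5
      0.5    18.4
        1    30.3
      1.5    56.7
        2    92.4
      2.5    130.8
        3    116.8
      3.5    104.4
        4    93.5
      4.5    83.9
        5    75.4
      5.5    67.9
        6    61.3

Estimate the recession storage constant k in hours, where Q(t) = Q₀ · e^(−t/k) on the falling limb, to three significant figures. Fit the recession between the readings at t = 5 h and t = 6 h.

k ≈ 4.83 h

On the falling limb, Q drops from 75.4 to 61.3 m³/s between t = 5 h and t = 6 h (Δt = 1 h).
k = −Δt / ln(Q₂/Q₁) = −1 / ln(61.3/75.4) = 4.83 h.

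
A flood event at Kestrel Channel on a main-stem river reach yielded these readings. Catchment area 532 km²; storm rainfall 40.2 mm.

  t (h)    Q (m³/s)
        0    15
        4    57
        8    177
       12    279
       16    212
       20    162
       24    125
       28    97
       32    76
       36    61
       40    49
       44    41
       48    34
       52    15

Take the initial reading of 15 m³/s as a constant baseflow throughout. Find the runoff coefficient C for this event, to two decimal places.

ΣQ_DR = 1190 m³/s; V = ΣQ_DR·Δt = 1.714 × 10^7 m³.
Runoff depth d = V / A = 32.21 mm.
C = d / P = 32.21 / 40.2 = 0.80.

C ≈ 0.80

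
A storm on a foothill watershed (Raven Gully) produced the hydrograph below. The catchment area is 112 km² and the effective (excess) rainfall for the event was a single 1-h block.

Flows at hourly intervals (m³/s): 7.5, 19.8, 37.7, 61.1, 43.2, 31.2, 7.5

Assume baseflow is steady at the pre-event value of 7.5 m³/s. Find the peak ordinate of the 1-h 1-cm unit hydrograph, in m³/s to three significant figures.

U_p ≈ 107 m³/s

Direct runoff: 0.0, 12.3, 30.2, 53.6, 35.7, 23.7, 0.0 m³/s; ΣQ_DR = 155.5 m³/s, peak = 53.6 m³/s.
Runoff depth d = ΣQ_DR·Δt / A = 155.5 × 3600 / (112 km²) = 4.998 mm.
The 1-cm UH is the DRH scaled by (10 mm)/d, so U_p = 53.6 × 10/4.998 = 107 m³/s.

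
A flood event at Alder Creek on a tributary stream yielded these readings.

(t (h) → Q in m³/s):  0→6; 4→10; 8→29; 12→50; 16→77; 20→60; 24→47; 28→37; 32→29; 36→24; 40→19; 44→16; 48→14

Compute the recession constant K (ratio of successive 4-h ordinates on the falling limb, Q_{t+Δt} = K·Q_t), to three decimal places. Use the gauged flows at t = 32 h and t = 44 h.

K ≈ 0.820

Using the recession-limb readings at t = 32 h and t = 44 h: Q falls from 29 to 16 m³/s over 3 intervals.
K = (Q₂/Q₁)^(1/3) = (16/29)^(1/3) = 0.820.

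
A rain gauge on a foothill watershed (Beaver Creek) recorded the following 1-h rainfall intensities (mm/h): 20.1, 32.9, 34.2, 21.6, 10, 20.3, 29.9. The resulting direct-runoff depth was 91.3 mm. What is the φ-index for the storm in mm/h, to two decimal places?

Only the 6 blocks with intensity above φ contribute runoff: 20.1, 32.9, 34.2, 21.6, 20.3, 29.9 mm/h.
Σ(I−φ)·Δt = d  ⇒  (20.1+32.9+34.2+21.6+20.3+29.9 − 6φ)·1 = 91.3
φ = (159.0 − 91.3/1) / 6 = 11.28 mm/h.

φ ≈ 11.28 mm/h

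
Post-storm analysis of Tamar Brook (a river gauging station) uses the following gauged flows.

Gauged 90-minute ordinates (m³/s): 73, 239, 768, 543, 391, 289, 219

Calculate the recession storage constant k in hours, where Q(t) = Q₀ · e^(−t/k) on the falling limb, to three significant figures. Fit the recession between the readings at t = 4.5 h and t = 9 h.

On the falling limb, Q drops from 543 to 219 m³/s between t = 4.5 h and t = 9 h (Δt = 4.5 h).
k = −Δt / ln(Q₂/Q₁) = −4.5 / ln(219/543) = 4.96 h.

k ≈ 4.96 h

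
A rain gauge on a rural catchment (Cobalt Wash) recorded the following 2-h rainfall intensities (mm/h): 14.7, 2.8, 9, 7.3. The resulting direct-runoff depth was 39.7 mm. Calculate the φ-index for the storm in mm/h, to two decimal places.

Only the 3 blocks with intensity above φ contribute runoff: 14.7, 9, 7.3 mm/h.
Σ(I−φ)·Δt = d  ⇒  (14.7+9+7.3 − 3φ)·2 = 39.7
φ = (31.00 − 39.7/2) / 3 = 3.72 mm/h.

φ ≈ 3.72 mm/h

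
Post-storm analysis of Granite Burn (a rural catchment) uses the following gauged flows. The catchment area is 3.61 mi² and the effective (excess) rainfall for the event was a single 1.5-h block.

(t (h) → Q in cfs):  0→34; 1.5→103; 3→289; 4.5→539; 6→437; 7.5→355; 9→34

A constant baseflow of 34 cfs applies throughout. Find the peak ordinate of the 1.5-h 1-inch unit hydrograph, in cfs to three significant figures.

Direct runoff: 0.0, 69.0, 255.0, 505.0, 403.0, 321.0, 0.0 cfs; ΣQ_DR = 1553 cfs, peak = 505.0 cfs.
Runoff depth d = ΣQ_DR·Δt / A = 1553 × 5400 / (3.61 mi²) = 0.9999 in.
The 1-inch UH is the DRH scaled by (1 in)/d, so U_p = 505.0 × 1/0.9999 = 505 cfs.

U_p ≈ 505 cfs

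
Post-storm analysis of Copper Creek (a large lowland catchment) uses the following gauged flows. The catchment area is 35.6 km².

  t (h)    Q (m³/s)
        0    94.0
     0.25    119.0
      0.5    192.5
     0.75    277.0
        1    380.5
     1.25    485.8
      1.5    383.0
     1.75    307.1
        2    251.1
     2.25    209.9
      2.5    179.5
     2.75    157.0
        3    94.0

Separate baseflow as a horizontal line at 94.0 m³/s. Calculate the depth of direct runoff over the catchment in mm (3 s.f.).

d ≈ 48.2 mm

Direct runoff: 0.0, 25.0, 98.5, 183.0, 286.5, 391.8, 289.0, 213.1, 157.1, 115.9, 85.5, 63.0, 0.0 m³/s; ΣQ_DR = 1908 m³/s.
V = ΣQ_DR · Δt = 1908 × 900 s = 1.718 × 10^6 m³.
Over A = 35.6 km², depth = V / A = 48.2 mm.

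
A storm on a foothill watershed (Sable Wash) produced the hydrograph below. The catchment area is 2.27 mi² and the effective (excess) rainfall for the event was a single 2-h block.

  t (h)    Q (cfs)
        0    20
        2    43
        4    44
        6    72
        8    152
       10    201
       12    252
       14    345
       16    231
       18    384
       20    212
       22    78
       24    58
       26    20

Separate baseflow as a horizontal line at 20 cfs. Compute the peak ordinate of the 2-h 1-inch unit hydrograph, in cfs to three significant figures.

Direct runoff: 0.0, 23.0, 24.0, 52.0, 132.0, 181.0, 232.0, 325.0, 211.0, 364.0, 192.0, 58.0, 38.0, 0.0 cfs; ΣQ_DR = 1832 cfs, peak = 364.0 cfs.
Runoff depth d = ΣQ_DR·Δt / A = 1832 × 7200 / (2.27 mi²) = 2.501 in.
The 1-inch UH is the DRH scaled by (1 in)/d, so U_p = 364.0 × 1/2.501 = 146 cfs.

U_p ≈ 146 cfs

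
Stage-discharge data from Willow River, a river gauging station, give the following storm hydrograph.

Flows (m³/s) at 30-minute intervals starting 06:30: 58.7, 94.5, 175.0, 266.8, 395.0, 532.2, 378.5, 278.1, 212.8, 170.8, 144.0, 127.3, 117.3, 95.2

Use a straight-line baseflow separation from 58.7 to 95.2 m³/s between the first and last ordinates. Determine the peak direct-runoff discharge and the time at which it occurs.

Q_p = 459.46 m³/s at t = 09:00

Subtracting baseflow gives direct-runoff ordinates: 0.00, 32.99, 110.68, 199.68, 325.07, 459.46, 302.95, 199.75, 131.64, 86.83, 57.22, 37.72, 24.91, 0.00 m³/s.
The maximum is 459.46 m³/s, occurring at the reading for t = 09:00.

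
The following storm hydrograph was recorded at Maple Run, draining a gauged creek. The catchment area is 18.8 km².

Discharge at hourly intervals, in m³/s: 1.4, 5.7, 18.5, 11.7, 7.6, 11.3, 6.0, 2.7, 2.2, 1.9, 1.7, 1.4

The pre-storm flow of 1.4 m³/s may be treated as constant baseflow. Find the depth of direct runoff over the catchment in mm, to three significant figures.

d ≈ 10.6 mm

Direct runoff: 0.0, 4.3, 17.1, 10.3, 6.2, 9.9, 4.6, 1.3, 0.8, 0.5, 0.3, 0.0 m³/s; ΣQ_DR = 55.30 m³/s.
V = ΣQ_DR · Δt = 55.30 × 3600 s = 1.991 × 10^5 m³.
Over A = 18.8 km², depth = V / A = 10.6 mm.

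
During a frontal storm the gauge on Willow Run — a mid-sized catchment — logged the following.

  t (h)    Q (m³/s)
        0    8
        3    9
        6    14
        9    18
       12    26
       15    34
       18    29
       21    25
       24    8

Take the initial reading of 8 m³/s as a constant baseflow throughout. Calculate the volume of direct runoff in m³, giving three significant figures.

V ≈ 1.07 × 10^6 m³

Direct-runoff ordinates (Q − Q_b): 0.0, 1.0, 6.0, 10.0, 18.0, 26.0, 21.0, 17.0, 0.0 m³/s.
ΣQ_DR = 99.00 m³/s.
With Δt = 3 h = 10800 s, V = ΣQ_DR · Δt = 99.00 × 10800 = 1.07 × 10^6 m³.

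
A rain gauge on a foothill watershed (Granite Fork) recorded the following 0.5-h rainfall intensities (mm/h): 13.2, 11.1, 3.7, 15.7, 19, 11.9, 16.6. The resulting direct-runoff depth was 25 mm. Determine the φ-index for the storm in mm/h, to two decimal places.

φ ≈ 6.25 mm/h

Only the 6 blocks with intensity above φ contribute runoff: 13.2, 11.1, 15.7, 19, 11.9, 16.6 mm/h.
Σ(I−φ)·Δt = d  ⇒  (13.2+11.1+15.7+19+11.9+16.6 − 6φ)·0.5 = 25
φ = (87.50 − 25/0.5) / 6 = 6.25 mm/h.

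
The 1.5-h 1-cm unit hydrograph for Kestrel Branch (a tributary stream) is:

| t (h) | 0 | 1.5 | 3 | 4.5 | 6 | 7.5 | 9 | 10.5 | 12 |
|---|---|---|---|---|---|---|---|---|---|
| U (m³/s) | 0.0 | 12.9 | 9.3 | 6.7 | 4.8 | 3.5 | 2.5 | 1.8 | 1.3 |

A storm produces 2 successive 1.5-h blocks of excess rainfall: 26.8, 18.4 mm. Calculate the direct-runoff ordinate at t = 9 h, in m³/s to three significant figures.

By discrete convolution, Q_j = Σ (P_i / 10 mm) · U_{j−i}.
At t = 9 h (j=6): Q = (26.8/10)·2.5 + (18.4/10)·3.5 = 13.1 m³/s.

Q ≈ 13.1 m³/s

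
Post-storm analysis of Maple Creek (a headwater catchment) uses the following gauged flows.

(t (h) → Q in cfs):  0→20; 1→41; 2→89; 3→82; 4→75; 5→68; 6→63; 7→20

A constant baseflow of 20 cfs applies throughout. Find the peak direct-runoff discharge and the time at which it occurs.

Subtracting baseflow gives direct-runoff ordinates: 0.0, 21.0, 69.0, 62.0, 55.0, 48.0, 43.0, 0.0 cfs.
The maximum is 69.0 cfs, occurring at the reading for t = 2 h.

Q_p = 69.0 cfs at t = 2 h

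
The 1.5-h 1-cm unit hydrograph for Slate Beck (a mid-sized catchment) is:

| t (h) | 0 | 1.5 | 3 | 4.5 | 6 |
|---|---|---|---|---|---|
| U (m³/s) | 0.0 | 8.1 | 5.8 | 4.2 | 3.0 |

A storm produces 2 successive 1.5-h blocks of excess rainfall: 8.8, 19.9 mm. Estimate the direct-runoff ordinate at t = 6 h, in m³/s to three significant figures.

By discrete convolution, Q_j = Σ (P_i / 10 mm) · U_{j−i}.
At t = 6 h (j=4): Q = (8.8/10)·3.0 + (19.9/10)·4.2 = 11.0 m³/s.

Q ≈ 11.0 m³/s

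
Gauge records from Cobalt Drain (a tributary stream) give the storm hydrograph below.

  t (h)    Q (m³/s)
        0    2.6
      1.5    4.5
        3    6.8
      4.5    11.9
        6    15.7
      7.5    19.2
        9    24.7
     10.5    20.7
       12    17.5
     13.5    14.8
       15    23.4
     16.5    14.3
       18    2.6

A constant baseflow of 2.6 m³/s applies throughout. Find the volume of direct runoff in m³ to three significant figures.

V ≈ 7.82 × 10^5 m³

Direct-runoff ordinates (Q − Q_b): 0.0, 1.9, 4.2, 9.3, 13.1, 16.6, 22.1, 18.1, 14.9, 12.2, 20.8, 11.7, 0.0 m³/s.
ΣQ_DR = 144.9 m³/s.
With Δt = 1.5 h = 5400 s, V = ΣQ_DR · Δt = 144.9 × 5400 = 7.82 × 10^5 m³.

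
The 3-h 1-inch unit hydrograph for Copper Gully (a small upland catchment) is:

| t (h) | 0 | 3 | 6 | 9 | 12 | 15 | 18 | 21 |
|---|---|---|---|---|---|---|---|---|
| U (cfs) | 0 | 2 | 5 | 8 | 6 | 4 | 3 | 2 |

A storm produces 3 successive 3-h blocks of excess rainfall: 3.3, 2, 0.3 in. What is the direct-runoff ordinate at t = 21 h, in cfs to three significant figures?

By discrete convolution, Q_j = Σ (P_i / 1 in) · U_{j−i}.
At t = 21 h (j=7): Q = (3.3/1)·2 + (2/1)·3 + (0.3/1)·4 = 13.8 cfs.

Q ≈ 13.8 cfs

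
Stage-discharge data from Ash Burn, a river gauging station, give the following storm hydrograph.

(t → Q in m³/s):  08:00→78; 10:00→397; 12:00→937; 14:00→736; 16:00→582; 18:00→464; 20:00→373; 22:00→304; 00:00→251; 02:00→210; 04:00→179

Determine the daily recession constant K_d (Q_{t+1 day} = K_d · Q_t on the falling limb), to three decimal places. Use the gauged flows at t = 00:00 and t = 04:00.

K_d ≈ 0.132

Between t = 00:00 and t = 04:00 the flow falls from 251 to 179 m³/s over 2×2 h = 4 h.
Per-interval ratio K = (179/251)^(1/2) = 0.8445; K_d = K^(24/2) = 0.132.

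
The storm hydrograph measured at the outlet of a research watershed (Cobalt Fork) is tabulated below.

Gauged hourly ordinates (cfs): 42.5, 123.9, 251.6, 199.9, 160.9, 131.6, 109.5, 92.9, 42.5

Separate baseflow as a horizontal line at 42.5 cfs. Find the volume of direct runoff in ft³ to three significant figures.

Direct-runoff ordinates (Q − Q_b): 0.0, 81.4, 209.1, 157.4, 118.4, 89.1, 67.0, 50.4, 0.0 cfs.
ΣQ_DR = 772.8 cfs.
With Δt = 1 h = 3600 s, V = ΣQ_DR · Δt = 772.8 × 3600 = 2.78 × 10^6 ft³.

V ≈ 2.78 × 10^6 ft³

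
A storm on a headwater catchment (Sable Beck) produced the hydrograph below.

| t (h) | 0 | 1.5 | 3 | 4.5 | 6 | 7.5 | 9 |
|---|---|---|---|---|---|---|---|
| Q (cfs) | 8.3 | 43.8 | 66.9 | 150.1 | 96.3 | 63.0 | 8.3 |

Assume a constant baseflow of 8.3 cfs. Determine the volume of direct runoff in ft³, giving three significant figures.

V ≈ 2.04 × 10^6 ft³

Direct-runoff ordinates (Q − Q_b): 0.0, 35.5, 58.6, 141.8, 88.0, 54.7, 0.0 cfs.
ΣQ_DR = 378.6 cfs.
With Δt = 1.5 h = 5400 s, V = ΣQ_DR · Δt = 378.6 × 5400 = 2.04 × 10^6 ft³.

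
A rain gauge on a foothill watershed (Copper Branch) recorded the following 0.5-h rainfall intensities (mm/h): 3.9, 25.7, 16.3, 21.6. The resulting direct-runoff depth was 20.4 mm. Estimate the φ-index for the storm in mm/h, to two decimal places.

φ ≈ 7.60 mm/h

Only the 3 blocks with intensity above φ contribute runoff: 25.7, 16.3, 21.6 mm/h.
Σ(I−φ)·Δt = d  ⇒  (25.7+16.3+21.6 − 3φ)·0.5 = 20.4
φ = (63.60 − 20.4/0.5) / 3 = 7.60 mm/h.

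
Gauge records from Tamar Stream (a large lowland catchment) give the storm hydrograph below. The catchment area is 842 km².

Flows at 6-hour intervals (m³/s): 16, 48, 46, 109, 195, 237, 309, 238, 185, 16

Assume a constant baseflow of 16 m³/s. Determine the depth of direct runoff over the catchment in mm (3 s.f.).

d ≈ 31.8 mm

Direct runoff: 0.0, 32.0, 30.0, 93.0, 179.0, 221.0, 293.0, 222.0, 169.0, 0.0 m³/s; ΣQ_DR = 1239 m³/s.
V = ΣQ_DR · Δt = 1239 × 21600 s = 2.676 × 10^7 m³.
Over A = 842 km², depth = V / A = 31.8 mm.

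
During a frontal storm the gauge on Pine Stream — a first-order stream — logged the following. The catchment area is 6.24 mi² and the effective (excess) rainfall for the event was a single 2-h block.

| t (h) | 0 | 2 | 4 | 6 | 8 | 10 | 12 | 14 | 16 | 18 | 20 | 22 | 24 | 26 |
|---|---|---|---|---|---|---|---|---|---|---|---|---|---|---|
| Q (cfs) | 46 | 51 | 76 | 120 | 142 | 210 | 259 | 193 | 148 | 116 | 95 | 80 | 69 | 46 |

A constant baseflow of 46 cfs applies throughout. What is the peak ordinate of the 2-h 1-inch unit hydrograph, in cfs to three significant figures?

Direct runoff: 0.0, 5.0, 30.0, 74.0, 96.0, 164.0, 213.0, 147.0, 102.0, 70.0, 49.0, 34.0, 23.0, 0.0 cfs; ΣQ_DR = 1007 cfs, peak = 213.0 cfs.
Runoff depth d = ΣQ_DR·Δt / A = 1007 × 7200 / (6.24 mi²) = 0.5001 in.
The 1-inch UH is the DRH scaled by (1 in)/d, so U_p = 213.0 × 1/0.5001 = 426 cfs.

U_p ≈ 426 cfs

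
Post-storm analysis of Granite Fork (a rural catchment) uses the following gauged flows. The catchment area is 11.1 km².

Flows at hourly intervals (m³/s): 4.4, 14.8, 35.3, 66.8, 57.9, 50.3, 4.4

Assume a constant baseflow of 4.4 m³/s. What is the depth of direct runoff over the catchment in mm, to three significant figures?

Direct runoff: 0.0, 10.4, 30.9, 62.4, 53.5, 45.9, 0.0 m³/s; ΣQ_DR = 203.1 m³/s.
V = ΣQ_DR · Δt = 203.1 × 3600 s = 7.312 × 10^5 m³.
Over A = 11.1 km², depth = V / A = 65.9 mm.

d ≈ 65.9 mm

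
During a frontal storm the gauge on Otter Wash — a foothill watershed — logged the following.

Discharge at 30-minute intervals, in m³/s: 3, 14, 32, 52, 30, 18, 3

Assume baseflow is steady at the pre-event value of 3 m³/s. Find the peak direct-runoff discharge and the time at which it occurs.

Subtracting baseflow gives direct-runoff ordinates: 0.0, 11.0, 29.0, 49.0, 27.0, 15.0, 0.0 m³/s.
The maximum is 49.0 m³/s, occurring at the reading for t = 1.5 h.

Q_p = 49.0 m³/s at t = 1.5 h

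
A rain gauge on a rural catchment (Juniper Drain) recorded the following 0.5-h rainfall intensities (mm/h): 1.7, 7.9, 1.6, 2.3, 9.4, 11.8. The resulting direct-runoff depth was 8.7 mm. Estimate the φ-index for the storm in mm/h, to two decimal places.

Only the 3 blocks with intensity above φ contribute runoff: 7.9, 9.4, 11.8 mm/h.
Σ(I−φ)·Δt = d  ⇒  (7.9+9.4+11.8 − 3φ)·0.5 = 8.7
φ = (29.10 − 8.7/0.5) / 3 = 3.90 mm/h.

φ ≈ 3.90 mm/h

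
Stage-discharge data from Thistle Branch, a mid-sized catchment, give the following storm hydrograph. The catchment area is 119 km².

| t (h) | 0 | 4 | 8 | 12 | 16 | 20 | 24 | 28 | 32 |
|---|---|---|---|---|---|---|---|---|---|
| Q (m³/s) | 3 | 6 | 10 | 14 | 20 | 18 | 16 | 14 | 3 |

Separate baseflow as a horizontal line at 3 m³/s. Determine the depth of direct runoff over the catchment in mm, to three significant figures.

d ≈ 9.32 mm

Direct runoff: 0.0, 3.0, 7.0, 11.0, 17.0, 15.0, 13.0, 11.0, 0.0 m³/s; ΣQ_DR = 77.00 m³/s.
V = ΣQ_DR · Δt = 77.00 × 14400 s = 1.109 × 10^6 m³.
Over A = 119 km², depth = V / A = 9.32 mm.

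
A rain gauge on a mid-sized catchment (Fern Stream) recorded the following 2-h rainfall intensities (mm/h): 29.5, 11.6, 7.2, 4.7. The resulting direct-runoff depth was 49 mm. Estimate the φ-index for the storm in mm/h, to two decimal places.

φ ≈ 8.30 mm/h

Only the 2 blocks with intensity above φ contribute runoff: 29.5, 11.6 mm/h.
Σ(I−φ)·Δt = d  ⇒  (29.5+11.6 − 2φ)·2 = 49
φ = (41.10 − 49/2) / 2 = 8.30 mm/h.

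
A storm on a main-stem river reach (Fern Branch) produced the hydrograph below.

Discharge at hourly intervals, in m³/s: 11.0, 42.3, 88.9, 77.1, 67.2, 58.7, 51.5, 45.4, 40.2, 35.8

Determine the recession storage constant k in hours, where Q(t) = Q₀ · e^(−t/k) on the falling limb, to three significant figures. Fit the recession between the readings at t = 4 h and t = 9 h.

k ≈ 7.94 h

On the falling limb, Q drops from 67.2 to 35.8 m³/s between t = 4 h and t = 9 h (Δt = 5 h).
k = −Δt / ln(Q₂/Q₁) = −5 / ln(35.8/67.2) = 7.94 h.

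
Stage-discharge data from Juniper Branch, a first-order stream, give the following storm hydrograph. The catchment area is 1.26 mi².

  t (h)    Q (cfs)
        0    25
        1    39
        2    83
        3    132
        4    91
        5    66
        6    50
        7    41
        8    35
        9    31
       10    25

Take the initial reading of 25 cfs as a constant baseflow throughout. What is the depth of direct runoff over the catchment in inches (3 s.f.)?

Direct runoff: 0.0, 14.0, 58.0, 107.0, 66.0, 41.0, 25.0, 16.0, 10.0, 6.0, 0.0 cfs; ΣQ_DR = 343.0 cfs.
V = ΣQ_DR · Δt = 343.0 × 3600 s = 1.235 × 10^6 ft³.
Over A = 1.26 mi², depth = V / A = 0.422 in.

d ≈ 0.422 in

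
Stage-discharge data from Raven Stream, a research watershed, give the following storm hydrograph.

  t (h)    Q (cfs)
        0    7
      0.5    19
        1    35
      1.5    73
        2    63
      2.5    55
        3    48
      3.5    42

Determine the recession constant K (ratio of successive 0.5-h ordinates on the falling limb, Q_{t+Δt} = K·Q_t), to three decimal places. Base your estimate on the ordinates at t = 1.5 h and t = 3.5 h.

K ≈ 0.871

Using the recession-limb readings at t = 1.5 h and t = 3.5 h: Q falls from 73 to 42 cfs over 4 intervals.
K = (Q₂/Q₁)^(1/4) = (42/73)^(1/4) = 0.871.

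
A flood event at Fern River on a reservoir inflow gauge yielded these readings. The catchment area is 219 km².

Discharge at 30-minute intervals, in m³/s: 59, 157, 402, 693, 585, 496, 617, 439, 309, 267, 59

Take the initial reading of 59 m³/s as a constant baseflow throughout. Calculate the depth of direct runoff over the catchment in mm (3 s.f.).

Direct runoff: 0.0, 98.0, 343.0, 634.0, 526.0, 437.0, 558.0, 380.0, 250.0, 208.0, 0.0 m³/s; ΣQ_DR = 3434 m³/s.
V = ΣQ_DR · Δt = 3434 × 1800 s = 6.181 × 10^6 m³.
Over A = 219 km², depth = V / A = 28.2 mm.

d ≈ 28.2 mm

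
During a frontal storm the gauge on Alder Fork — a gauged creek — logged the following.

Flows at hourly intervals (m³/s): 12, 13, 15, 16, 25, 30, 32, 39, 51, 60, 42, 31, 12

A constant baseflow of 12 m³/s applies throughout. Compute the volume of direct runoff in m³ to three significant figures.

V ≈ 7.99 × 10^5 m³

Direct-runoff ordinates (Q − Q_b): 0.0, 1.0, 3.0, 4.0, 13.0, 18.0, 20.0, 27.0, 39.0, 48.0, 30.0, 19.0, 0.0 m³/s.
ΣQ_DR = 222.0 m³/s.
With Δt = 1 h = 3600 s, V = ΣQ_DR · Δt = 222.0 × 3600 = 7.99 × 10^5 m³.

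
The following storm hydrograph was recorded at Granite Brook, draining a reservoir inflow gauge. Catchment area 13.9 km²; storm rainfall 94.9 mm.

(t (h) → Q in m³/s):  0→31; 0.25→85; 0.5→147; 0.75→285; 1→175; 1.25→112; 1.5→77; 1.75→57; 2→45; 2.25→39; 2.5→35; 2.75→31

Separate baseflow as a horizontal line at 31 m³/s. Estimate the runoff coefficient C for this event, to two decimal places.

ΣQ_DR = 747.0 m³/s; V = ΣQ_DR·Δt = 6.723 × 10^5 m³.
Runoff depth d = V / A = 48.37 mm.
C = d / P = 48.37 / 94.9 = 0.51.

C ≈ 0.51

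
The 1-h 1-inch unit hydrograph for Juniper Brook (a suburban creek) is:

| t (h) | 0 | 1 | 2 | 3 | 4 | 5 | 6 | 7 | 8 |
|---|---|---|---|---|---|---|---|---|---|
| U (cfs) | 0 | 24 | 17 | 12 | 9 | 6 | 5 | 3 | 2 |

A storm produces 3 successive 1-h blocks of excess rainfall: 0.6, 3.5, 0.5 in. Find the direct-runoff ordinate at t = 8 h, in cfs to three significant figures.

Q ≈ 14.2 cfs

By discrete convolution, Q_j = Σ (P_i / 1 in) · U_{j−i}.
At t = 8 h (j=8): Q = (0.6/1)·2 + (3.5/1)·3 + (0.5/1)·5 = 14.2 cfs.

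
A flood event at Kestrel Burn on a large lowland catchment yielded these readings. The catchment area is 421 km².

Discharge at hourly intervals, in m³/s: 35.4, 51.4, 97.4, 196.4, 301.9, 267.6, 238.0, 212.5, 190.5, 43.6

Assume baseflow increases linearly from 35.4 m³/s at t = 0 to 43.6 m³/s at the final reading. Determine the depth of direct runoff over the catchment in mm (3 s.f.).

d ≈ 10.6 mm

Direct runoff: 0.00, 15.09, 60.18, 158.27, 262.86, 227.64, 197.13, 170.72, 147.81, 0.00 m³/s; ΣQ_DR = 1240 m³/s.
V = ΣQ_DR · Δt = 1240 × 3600 s = 4.463 × 10^6 m³.
Over A = 421 km², depth = V / A = 10.6 mm.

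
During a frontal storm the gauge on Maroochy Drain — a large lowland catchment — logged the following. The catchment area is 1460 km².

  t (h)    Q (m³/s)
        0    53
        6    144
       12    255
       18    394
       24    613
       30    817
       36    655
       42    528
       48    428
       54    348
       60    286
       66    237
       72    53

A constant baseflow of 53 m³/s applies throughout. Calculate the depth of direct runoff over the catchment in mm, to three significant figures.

Direct runoff: 0.0, 91.0, 202.0, 341.0, 560.0, 764.0, 602.0, 475.0, 375.0, 295.0, 233.0, 184.0, 0.0 m³/s; ΣQ_DR = 4122 m³/s.
V = ΣQ_DR · Δt = 4122 × 21600 s = 8.904 × 10^7 m³.
Over A = 1460 km², depth = V / A = 61.0 mm.

d ≈ 61.0 mm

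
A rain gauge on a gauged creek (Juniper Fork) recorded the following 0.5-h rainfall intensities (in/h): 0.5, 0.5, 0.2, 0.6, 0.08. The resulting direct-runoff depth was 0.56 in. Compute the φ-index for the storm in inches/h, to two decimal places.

Only the 4 blocks with intensity above φ contribute runoff: 0.5, 0.5, 0.2, 0.6 in/h.
Σ(I−φ)·Δt = d  ⇒  (0.5+0.5+0.2+0.6 − 4φ)·0.5 = 0.56
φ = (1.800 − 0.56/0.5) / 4 = 0.17 in/h.

φ ≈ 0.17 in/h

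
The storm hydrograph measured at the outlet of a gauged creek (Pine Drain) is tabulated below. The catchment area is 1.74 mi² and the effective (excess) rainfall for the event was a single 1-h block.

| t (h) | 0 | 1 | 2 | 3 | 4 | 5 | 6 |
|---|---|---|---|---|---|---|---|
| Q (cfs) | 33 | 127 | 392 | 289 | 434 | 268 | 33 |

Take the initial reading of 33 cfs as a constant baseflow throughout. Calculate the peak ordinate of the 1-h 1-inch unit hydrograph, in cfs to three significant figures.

Direct runoff: 0.0, 94.0, 359.0, 256.0, 401.0, 235.0, 0.0 cfs; ΣQ_DR = 1345 cfs, peak = 401.0 cfs.
Runoff depth d = ΣQ_DR·Δt / A = 1345 × 3600 / (1.74 mi²) = 1.198 in.
The 1-inch UH is the DRH scaled by (1 in)/d, so U_p = 401.0 × 1/1.198 = 335 cfs.

U_p ≈ 335 cfs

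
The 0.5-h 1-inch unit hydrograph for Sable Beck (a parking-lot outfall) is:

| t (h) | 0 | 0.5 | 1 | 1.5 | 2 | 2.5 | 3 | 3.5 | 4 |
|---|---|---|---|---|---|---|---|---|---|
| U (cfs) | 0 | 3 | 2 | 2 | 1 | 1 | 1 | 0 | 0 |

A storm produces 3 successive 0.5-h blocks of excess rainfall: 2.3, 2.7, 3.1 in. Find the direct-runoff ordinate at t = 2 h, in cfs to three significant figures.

Q ≈ 13.9 cfs

By discrete convolution, Q_j = Σ (P_i / 1 in) · U_{j−i}.
At t = 2 h (j=4): Q = (2.3/1)·1 + (2.7/1)·2 + (3.1/1)·2 = 13.9 cfs.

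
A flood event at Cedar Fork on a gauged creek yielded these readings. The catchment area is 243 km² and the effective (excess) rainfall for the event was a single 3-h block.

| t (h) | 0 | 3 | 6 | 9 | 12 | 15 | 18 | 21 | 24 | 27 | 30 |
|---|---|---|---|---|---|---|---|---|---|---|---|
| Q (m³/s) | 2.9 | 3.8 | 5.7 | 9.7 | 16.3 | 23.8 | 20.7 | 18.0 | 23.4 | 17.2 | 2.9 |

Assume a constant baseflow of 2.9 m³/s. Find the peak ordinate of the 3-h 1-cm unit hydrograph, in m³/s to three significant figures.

Direct runoff: 0.0, 0.9, 2.8, 6.8, 13.4, 20.9, 17.8, 15.1, 20.5, 14.3, 0.0 m³/s; ΣQ_DR = 112.5 m³/s, peak = 20.9 m³/s.
Runoff depth d = ΣQ_DR·Δt / A = 112.5 × 10800 / (243 km²) = 5.000 mm.
The 1-cm UH is the DRH scaled by (10 mm)/d, so U_p = 20.9 × 10/5.000 = 41.8 m³/s.

U_p ≈ 41.8 m³/s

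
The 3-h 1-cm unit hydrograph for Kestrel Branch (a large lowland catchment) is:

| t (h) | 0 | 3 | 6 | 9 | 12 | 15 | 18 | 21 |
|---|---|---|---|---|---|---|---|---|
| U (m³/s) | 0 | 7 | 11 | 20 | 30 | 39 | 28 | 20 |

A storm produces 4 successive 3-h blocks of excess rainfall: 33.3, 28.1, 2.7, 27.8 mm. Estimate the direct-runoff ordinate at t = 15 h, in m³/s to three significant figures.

Q ≈ 250 m³/s

By discrete convolution, Q_j = Σ (P_i / 10 mm) · U_{j−i}.
At t = 15 h (j=5): Q = (33.3/10)·39 + (28.1/10)·30 + (2.7/10)·20 + (27.8/10)·11 = 250 m³/s.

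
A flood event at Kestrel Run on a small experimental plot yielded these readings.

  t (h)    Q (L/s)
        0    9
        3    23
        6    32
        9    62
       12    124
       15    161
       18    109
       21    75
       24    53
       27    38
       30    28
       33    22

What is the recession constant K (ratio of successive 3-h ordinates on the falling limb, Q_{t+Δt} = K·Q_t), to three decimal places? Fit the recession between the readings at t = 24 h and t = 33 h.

Using the recession-limb readings at t = 24 h and t = 33 h: Q falls from 53 to 22 L/s over 3 intervals.
K = (Q₂/Q₁)^(1/3) = (22/53)^(1/3) = 0.746.

K ≈ 0.746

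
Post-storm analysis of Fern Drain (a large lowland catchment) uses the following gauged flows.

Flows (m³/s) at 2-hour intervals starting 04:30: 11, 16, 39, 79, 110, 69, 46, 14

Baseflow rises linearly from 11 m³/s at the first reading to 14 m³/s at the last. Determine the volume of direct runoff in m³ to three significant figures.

V ≈ 2.04 × 10^6 m³

Direct-runoff ordinates (Q − Q_b): 0.00, 4.57, 27.14, 66.71, 97.29, 55.86, 32.43, 0.00 m³/s.
ΣQ_DR = 284.0 m³/s.
With Δt = 2 h = 7200 s, V = ΣQ_DR · Δt = 284.0 × 7200 = 2.04 × 10^6 m³.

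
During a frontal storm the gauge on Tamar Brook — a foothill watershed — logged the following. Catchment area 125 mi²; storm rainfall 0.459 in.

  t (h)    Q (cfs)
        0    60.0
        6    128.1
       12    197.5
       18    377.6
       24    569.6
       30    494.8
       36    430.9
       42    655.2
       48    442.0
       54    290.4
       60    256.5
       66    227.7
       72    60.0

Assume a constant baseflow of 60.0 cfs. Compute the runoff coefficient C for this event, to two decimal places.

C ≈ 0.55

ΣQ_DR = 3410 cfs; V = ΣQ_DR·Δt = 7.366 × 10^7 ft³.
Runoff depth d = V / A = 0.2537 in.
C = d / P = 0.2537 / 0.459 = 0.55.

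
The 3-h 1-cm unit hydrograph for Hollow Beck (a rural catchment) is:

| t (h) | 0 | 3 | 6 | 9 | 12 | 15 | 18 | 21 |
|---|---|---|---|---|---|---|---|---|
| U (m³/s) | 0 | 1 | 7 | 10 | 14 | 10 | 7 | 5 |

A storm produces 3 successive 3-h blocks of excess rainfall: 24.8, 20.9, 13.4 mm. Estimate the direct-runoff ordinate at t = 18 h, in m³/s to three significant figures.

Q ≈ 57.0 m³/s

By discrete convolution, Q_j = Σ (P_i / 10 mm) · U_{j−i}.
At t = 18 h (j=6): Q = (24.8/10)·7 + (20.9/10)·10 + (13.4/10)·14 = 57.0 m³/s.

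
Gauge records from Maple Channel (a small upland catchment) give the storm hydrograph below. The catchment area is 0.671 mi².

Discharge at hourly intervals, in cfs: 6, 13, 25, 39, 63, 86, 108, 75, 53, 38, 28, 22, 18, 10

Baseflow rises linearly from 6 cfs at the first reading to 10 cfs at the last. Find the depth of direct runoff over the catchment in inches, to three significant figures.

d ≈ 1.09 in

Direct runoff: 0.00, 6.69, 18.38, 32.08, 55.77, 78.46, 100.15, 66.85, 44.54, 29.23, 18.92, 12.62, 8.31, 0.00 cfs; ΣQ_DR = 472.0 cfs.
V = ΣQ_DR · Δt = 472.0 × 3600 s = 1.699 × 10^6 ft³.
Over A = 0.671 mi², depth = V / A = 1.09 in.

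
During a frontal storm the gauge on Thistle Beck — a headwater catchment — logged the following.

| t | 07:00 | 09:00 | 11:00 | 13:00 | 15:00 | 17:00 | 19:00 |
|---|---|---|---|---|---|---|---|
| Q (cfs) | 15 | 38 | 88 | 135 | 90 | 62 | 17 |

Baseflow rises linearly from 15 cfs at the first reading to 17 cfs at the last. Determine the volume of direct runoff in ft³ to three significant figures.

V ≈ 2.40 × 10^6 ft³

Direct-runoff ordinates (Q − Q_b): 0.00, 22.67, 72.33, 119.00, 73.67, 45.33, 0.00 cfs.
ΣQ_DR = 333.0 cfs.
With Δt = 2 h = 7200 s, V = ΣQ_DR · Δt = 333.0 × 7200 = 2.40 × 10^6 ft³.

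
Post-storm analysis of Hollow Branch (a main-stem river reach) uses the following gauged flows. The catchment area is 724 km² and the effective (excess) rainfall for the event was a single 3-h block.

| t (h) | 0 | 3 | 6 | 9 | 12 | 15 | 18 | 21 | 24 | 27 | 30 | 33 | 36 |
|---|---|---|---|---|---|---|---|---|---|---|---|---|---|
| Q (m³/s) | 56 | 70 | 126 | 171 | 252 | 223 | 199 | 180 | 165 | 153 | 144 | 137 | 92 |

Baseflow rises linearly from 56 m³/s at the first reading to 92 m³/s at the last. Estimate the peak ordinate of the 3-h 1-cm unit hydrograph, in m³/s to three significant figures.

Direct runoff: 0.00, 11.00, 64.00, 106.00, 184.00, 152.00, 125.00, 103.00, 85.00, 70.00, 58.00, 48.00, 0.00 m³/s; ΣQ_DR = 1006 m³/s, peak = 184.00 m³/s.
Runoff depth d = ΣQ_DR·Δt / A = 1006 × 10800 / (724 km²) = 15.01 mm.
The 1-cm UH is the DRH scaled by (10 mm)/d, so U_p = 184.00 × 10/15.01 = 123 m³/s.

U_p ≈ 123 m³/s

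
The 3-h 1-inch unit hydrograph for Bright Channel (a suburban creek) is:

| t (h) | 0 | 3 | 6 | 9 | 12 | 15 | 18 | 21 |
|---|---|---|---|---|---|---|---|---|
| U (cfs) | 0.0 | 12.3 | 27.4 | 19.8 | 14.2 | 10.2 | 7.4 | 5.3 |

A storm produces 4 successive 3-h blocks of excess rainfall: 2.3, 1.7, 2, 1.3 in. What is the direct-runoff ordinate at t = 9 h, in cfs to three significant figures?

Q ≈ 117 cfs

By discrete convolution, Q_j = Σ (P_i / 1 in) · U_{j−i}.
At t = 9 h (j=3): Q = (2.3/1)·19.8 + (1.7/1)·27.4 + (2/1)·12.3 + (1.3/1)·0.0 = 117 cfs.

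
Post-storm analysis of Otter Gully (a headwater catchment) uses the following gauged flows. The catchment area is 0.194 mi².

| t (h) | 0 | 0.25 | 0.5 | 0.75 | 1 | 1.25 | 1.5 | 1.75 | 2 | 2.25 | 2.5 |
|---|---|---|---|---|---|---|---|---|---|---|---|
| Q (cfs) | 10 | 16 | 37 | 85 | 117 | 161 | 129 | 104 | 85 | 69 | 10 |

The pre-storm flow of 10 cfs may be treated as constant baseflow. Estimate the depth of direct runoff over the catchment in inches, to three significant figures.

Direct runoff: 0.0, 6.0, 27.0, 75.0, 107.0, 151.0, 119.0, 94.0, 75.0, 59.0, 0.0 cfs; ΣQ_DR = 713.0 cfs.
V = ΣQ_DR · Δt = 713.0 × 900 s = 6.417 × 10^5 ft³.
Over A = 0.194 mi², depth = V / A = 1.42 in.

d ≈ 1.42 in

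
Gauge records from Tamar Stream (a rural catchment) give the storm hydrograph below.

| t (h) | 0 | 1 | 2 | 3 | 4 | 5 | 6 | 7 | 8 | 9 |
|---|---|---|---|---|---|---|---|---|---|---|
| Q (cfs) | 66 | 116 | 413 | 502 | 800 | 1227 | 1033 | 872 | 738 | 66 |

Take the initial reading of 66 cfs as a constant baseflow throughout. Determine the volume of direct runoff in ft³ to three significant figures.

Direct-runoff ordinates (Q − Q_b): 0.0, 50.0, 347.0, 436.0, 734.0, 1161.0, 967.0, 806.0, 672.0, 0.0 cfs.
ΣQ_DR = 5173 cfs.
With Δt = 1 h = 3600 s, V = ΣQ_DR · Δt = 5173 × 3600 = 1.86 × 10^7 ft³.

V ≈ 1.86 × 10^7 ft³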